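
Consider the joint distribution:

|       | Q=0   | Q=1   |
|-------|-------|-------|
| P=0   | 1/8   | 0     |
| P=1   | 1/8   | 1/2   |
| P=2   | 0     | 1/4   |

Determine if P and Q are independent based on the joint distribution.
Marginal P(P) (row sums):
  P(P=0) = 1/8 + 0 = 1/8
  P(P=1) = 1/8 + 1/2 = 5/8
  P(P=2) = 0 + 1/4 = 1/4
Marginal P(Q) (column sums):
  P(Q=0) = 1/8 + 1/8 + 0 = 1/4
  P(Q=1) = 0 + 1/2 + 1/4 = 3/4

P and Q are independent iff P(P=i,Q=j) = P(P=i)·P(Q=j) for every cell.
  P(P=0)·P(Q=0) = 1/8 × 1/4 = 1/32, but P(P=0,Q=0) = 1/8 ✗

No, P and Q are not independent. Quantitatively, I(P;Q) > 0:

H(P) = -[(1/8)·log₂(1/8) + (5/8)·log₂(5/8) + (1/4)·log₂(1/4)]
  = 0.3750 + 0.4238 + 0.5000
  = 1.2988 bits
H(Q) = -[(1/4)·log₂(1/4) + (3/4)·log₂(3/4)]
  = 0.5000 + 0.3113
  = 0.8113 bits
H(P,Q) = -[(1/8)·log₂(1/8) + (1/8)·log₂(1/8) + (1/2)·log₂(1/2) + (1/4)·log₂(1/4)]
  = 0.3750 + 0.3750 + 0.5000 + 0.5000
  = 1.7500 bits
I(P;Q) = H(P) + H(Q) - H(P,Q) = 1.2988 + 0.8113 - 1.7500 = 0.3601 bits > 0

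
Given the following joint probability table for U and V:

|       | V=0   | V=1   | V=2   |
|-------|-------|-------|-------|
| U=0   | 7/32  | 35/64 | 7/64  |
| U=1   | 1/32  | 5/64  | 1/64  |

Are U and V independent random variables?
Marginal P(U) (row sums):
  P(U=0) = 7/32 + 35/64 + 7/64 = 7/8
  P(U=1) = 1/32 + 5/64 + 1/64 = 1/8
Marginal P(V) (column sums):
  P(V=0) = 7/32 + 1/32 = 1/4
  P(V=1) = 35/64 + 5/64 = 5/8
  P(V=2) = 7/64 + 1/64 = 1/8

U and V are independent iff P(U=i,V=j) = P(U=i)·P(V=j) for every cell.
  P(U=0)·P(V=0) = 7/8 × 1/4 = 7/32 = P(U=0,V=0) ✓
  P(U=0)·P(V=1) = 7/8 × 5/8 = 35/64 = P(U=0,V=1) ✓
  P(U=0)·P(V=2) = 7/8 × 1/8 = 7/64 = P(U=0,V=2) ✓
  P(U=1)·P(V=0) = 1/8 × 1/4 = 1/32 = P(U=1,V=0) ✓
  P(U=1)·P(V=1) = 1/8 × 5/8 = 5/64 = P(U=1,V=1) ✓
  P(U=1)·P(V=2) = 1/8 × 1/8 = 1/64 = P(U=1,V=2) ✓

Yes, U and V are independent: every cell factors, so I(U;V) = 0 bits.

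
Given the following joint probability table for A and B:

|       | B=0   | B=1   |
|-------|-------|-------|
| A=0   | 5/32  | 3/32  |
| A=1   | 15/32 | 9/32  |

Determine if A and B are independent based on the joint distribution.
Marginal P(A) (row sums):
  P(A=0) = 5/32 + 3/32 = 1/4
  P(A=1) = 15/32 + 9/32 = 3/4
Marginal P(B) (column sums):
  P(B=0) = 5/32 + 15/32 = 5/8
  P(B=1) = 3/32 + 9/32 = 3/8

A and B are independent iff P(A=i,B=j) = P(A=i)·P(B=j) for every cell.
  P(A=0)·P(B=0) = 1/4 × 5/8 = 5/32 = P(A=0,B=0) ✓
  P(A=0)·P(B=1) = 1/4 × 3/8 = 3/32 = P(A=0,B=1) ✓
  P(A=1)·P(B=0) = 3/4 × 5/8 = 15/32 = P(A=1,B=0) ✓
  P(A=1)·P(B=1) = 3/4 × 3/8 = 9/32 = P(A=1,B=1) ✓

Yes, A and B are independent: every cell factors, so I(A;B) = 0 bits.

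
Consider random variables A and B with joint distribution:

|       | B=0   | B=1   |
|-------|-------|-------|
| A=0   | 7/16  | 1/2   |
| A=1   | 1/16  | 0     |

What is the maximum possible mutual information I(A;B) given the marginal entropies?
The upper bound on mutual information is I(A;B) ≤ min(H(A), H(B)).

Marginal P(A) (row sums):
  P(A=0) = 7/16 + 1/2 = 15/16
  P(A=1) = 1/16 + 0 = 1/16
Marginal P(B) (column sums):
  P(B=0) = 7/16 + 1/16 = 1/2
  P(B=1) = 1/2 + 0 = 1/2

H(A) = -[(15/16)·log₂(15/16) + (1/16)·log₂(1/16)]
  = 0.0873 + 0.2500
  = 0.3373 bits
H(B) = -[(1/2)·log₂(1/2) + (1/2)·log₂(1/2)]
  = 0.5000 + 0.5000
  = 1.0000 bits

Maximum possible I(A;B) = min(0.3373, 1.0000) = 0.3373 bits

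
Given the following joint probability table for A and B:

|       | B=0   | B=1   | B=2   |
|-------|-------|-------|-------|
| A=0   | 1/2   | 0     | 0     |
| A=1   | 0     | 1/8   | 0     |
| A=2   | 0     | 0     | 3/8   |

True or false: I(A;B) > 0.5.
Marginal P(A) (row sums):
  P(A=0) = 1/2 + 0 + 0 = 1/2
  P(A=1) = 0 + 1/8 + 0 = 1/8
  P(A=2) = 0 + 0 + 3/8 = 3/8
Marginal P(B) (column sums):
  P(B=0) = 1/2 + 0 + 0 = 1/2
  P(B=1) = 0 + 1/8 + 0 = 1/8
  P(B=2) = 0 + 0 + 3/8 = 3/8

H(A) = -[(1/2)·log₂(1/2) + (1/8)·log₂(1/8) + (3/8)·log₂(3/8)]
  = 0.5000 + 0.3750 + 0.5306
  = 1.4056 bits
H(B) = -[(1/2)·log₂(1/2) + (1/8)·log₂(1/8) + (3/8)·log₂(3/8)]
  = 0.5000 + 0.3750 + 0.5306
  = 1.4056 bits
H(A,B) = -[(1/2)·log₂(1/2) + (1/8)·log₂(1/8) + (3/8)·log₂(3/8)]
  = 0.5000 + 0.3750 + 0.5306
  = 1.4056 bits

I(A;B) = H(A) + H(B) - H(A,B)
  = 1.4056 + 1.4056 - 1.4056
  = 1.4056 bits

True. I(A;B) = 1.4056 bits, which is > 0.5 bits.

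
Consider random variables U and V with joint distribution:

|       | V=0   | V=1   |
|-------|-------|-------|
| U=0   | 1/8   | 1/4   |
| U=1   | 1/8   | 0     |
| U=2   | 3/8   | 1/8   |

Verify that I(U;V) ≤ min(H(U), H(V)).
Marginal P(U) (row sums):
  P(U=0) = 1/8 + 1/4 = 3/8
  P(U=1) = 1/8 + 0 = 1/8
  P(U=2) = 3/8 + 1/8 = 1/2
Marginal P(V) (column sums):
  P(V=0) = 1/8 + 1/8 + 3/8 = 5/8
  P(V=1) = 1/4 + 0 + 1/8 = 3/8

H(U) = -[(3/8)·log₂(3/8) + (1/8)·log₂(1/8) + (1/2)·log₂(1/2)]
  = 0.5306 + 0.3750 + 0.5000
  = 1.4056 bits
H(V) = -[(5/8)·log₂(5/8) + (3/8)·log₂(3/8)]
  = 0.4238 + 0.5306
  = 0.9544 bits
H(U,V) = -[(1/8)·log₂(1/8) + (1/4)·log₂(1/4) + (1/8)·log₂(1/8) + (3/8)·log₂(3/8) + (1/8)·log₂(1/8)]
  = 0.3750 + 0.5000 + 0.3750 + 0.5306 + 0.3750
  = 2.1556 bits

I(U;V) = H(U) + H(V) - H(U,V)
  = 1.4056 + 0.9544 - 2.1556
  = 0.2044 bits

min(H(U), H(V)) = min(1.4056, 0.9544) = 0.9544 bits
Since 0.2044 ≤ 0.9544, the bound is satisfied ✓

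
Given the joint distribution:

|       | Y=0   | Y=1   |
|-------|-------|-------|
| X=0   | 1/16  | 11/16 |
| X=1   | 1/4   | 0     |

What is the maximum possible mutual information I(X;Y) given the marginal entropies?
The upper bound on mutual information is I(X;Y) ≤ min(H(X), H(Y)).

Marginal P(X) (row sums):
  P(X=0) = 1/16 + 11/16 = 3/4
  P(X=1) = 1/4 + 0 = 1/4
Marginal P(Y) (column sums):
  P(Y=0) = 1/16 + 1/4 = 5/16
  P(Y=1) = 11/16 + 0 = 11/16

H(X) = -[(3/4)·log₂(3/4) + (1/4)·log₂(1/4)]
  = 0.3113 + 0.5000
  = 0.8113 bits
H(Y) = -[(5/16)·log₂(5/16) + (11/16)·log₂(11/16)]
  = 0.5244 + 0.3716
  = 0.8960 bits

Maximum possible I(X;Y) = min(0.8113, 0.8960) = 0.8113 bits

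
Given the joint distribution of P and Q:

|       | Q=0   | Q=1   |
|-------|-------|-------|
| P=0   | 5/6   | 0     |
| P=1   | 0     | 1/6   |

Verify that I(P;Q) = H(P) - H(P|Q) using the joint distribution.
Left side, from I(P;Q) = H(P) + H(Q) - H(P,Q):
Marginal P(P) (row sums):
  P(P=0) = 5/6 + 0 = 5/6
  P(P=1) = 0 + 1/6 = 1/6
Marginal P(Q) (column sums):
  P(Q=0) = 5/6 + 0 = 5/6
  P(Q=1) = 0 + 1/6 = 1/6

H(P) = -[(5/6)·log₂(5/6) + (1/6)·log₂(1/6)]
  = 0.2192 + 0.4308
  = 0.6500 bits
H(Q) = -[(5/6)·log₂(5/6) + (1/6)·log₂(1/6)]
  = 0.2192 + 0.4308
  = 0.6500 bits
H(P,Q) = -[(5/6)·log₂(5/6) + (1/6)·log₂(1/6)]
  = 0.2192 + 0.4308
  = 0.6500 bits

I(P;Q) = H(P) + H(Q) - H(P,Q)
  = 0.6500 + 0.6500 - 0.6500
  = 0.6500 bits

Right side, with H(P|Q) computed directly from the conditional probabilities:
H(P|Q) = -Σ P(P,Q)·log₂ P(P|Q), where P(P|Q) = P(P,Q) / P(Q)
  (cells with P(P,Q) = 0 contribute 0)
  (P=0,Q=0): P(P|Q) = (5/6)/(5/6) = 1;  -(5/6)·log₂(1) = 0.0000
  (P=1,Q=1): P(P|Q) = (1/6)/(1/6) = 1;  -(1/6)·log₂(1) = 0.0000
H(P|Q) = 0.0000 + 0.0000
  = 0.0000 bits
H(P) - H(P|Q) = 0.6500 - 0.0000 = 0.6500 bits

Both sides equal 0.6500 bits, so I(P;Q) = H(P) - H(P|Q) ✓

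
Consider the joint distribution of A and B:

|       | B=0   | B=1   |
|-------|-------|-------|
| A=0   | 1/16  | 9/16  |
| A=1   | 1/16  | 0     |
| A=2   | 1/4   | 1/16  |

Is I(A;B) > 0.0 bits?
Marginal P(A) (row sums):
  P(A=0) = 1/16 + 9/16 = 5/8
  P(A=1) = 1/16 + 0 = 1/16
  P(A=2) = 1/4 + 1/16 = 5/16
Marginal P(B) (column sums):
  P(B=0) = 1/16 + 1/16 + 1/4 = 3/8
  P(B=1) = 9/16 + 0 + 1/16 = 5/8

H(A) = -[(5/8)·log₂(5/8) + (1/16)·log₂(1/16) + (5/16)·log₂(5/16)]
  = 0.4238 + 0.2500 + 0.5244
  = 1.1982 bits
H(B) = -[(3/8)·log₂(3/8) + (5/8)·log₂(5/8)]
  = 0.5306 + 0.4238
  = 0.9544 bits
H(A,B) = -[(1/16)·log₂(1/16) + (9/16)·log₂(9/16) + (1/16)·log₂(1/16) + (1/4)·log₂(1/4) + (1/16)·log₂(1/16)]
  = 0.2500 + 0.4669 + 0.2500 + 0.5000 + 0.2500
  = 1.7169 bits

I(A;B) = H(A) + H(B) - H(A,B)
  = 1.1982 + 0.9544 - 1.7169
  = 0.4357 bits

Yes. I(A;B) = 0.4357 bits, which is > 0.0 bits.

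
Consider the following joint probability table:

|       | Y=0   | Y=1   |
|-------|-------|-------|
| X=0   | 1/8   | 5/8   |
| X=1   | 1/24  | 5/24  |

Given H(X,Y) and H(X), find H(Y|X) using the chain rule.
From the chain rule: H(X,Y) = H(X) + H(Y|X)
Therefore: H(Y|X) = H(X,Y) - H(X)

H(X,Y) = -[(1/8)·log₂(1/8) + (5/8)·log₂(5/8) + (1/24)·log₂(1/24) + (5/24)·log₂(5/24)]
  = 0.3750 + 0.4238 + 0.1910 + 0.4715
  = 1.4613 bits
Marginal P(X) (row sums):
  P(X=0) = 1/8 + 5/8 = 3/4
  P(X=1) = 1/24 + 5/24 = 1/4
H(X) = -[(3/4)·log₂(3/4) + (1/4)·log₂(1/4)]
  = 0.3113 + 0.5000
  = 0.8113 bits

H(Y|X) = 1.4613 - 0.8113 = 0.6500 bits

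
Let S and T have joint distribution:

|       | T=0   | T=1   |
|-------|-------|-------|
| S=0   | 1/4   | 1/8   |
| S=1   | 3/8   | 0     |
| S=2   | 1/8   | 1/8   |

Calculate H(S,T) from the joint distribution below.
H(S,T) = -Σ P(S,T) log₂ P(S,T), summed over the non-zero cells:
H(S,T) = -[(1/4)·log₂(1/4) + (1/8)·log₂(1/8) + (3/8)·log₂(3/8) + (1/8)·log₂(1/8) + (1/8)·log₂(1/8)]
  = 0.5000 + 0.3750 + 0.5306 + 0.3750 + 0.3750
  = 2.1556 bits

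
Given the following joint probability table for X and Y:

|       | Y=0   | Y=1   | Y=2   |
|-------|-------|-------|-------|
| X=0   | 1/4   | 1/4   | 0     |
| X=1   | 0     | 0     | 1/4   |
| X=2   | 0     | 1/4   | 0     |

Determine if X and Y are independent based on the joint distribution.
Marginal P(X) (row sums):
  P(X=0) = 1/4 + 1/4 + 0 = 1/2
  P(X=1) = 0 + 0 + 1/4 = 1/4
  P(X=2) = 0 + 1/4 + 0 = 1/4
Marginal P(Y) (column sums):
  P(Y=0) = 1/4 + 0 + 0 = 1/4
  P(Y=1) = 1/4 + 0 + 1/4 = 1/2
  P(Y=2) = 0 + 1/4 + 0 = 1/4

X and Y are independent iff P(X=i,Y=j) = P(X=i)·P(Y=j) for every cell.
  P(X=0)·P(Y=0) = 1/2 × 1/4 = 1/8, but P(X=0,Y=0) = 1/4 ✗

No, X and Y are not independent. Quantitatively, I(X;Y) > 0:

H(X) = -[(1/2)·log₂(1/2) + (1/4)·log₂(1/4) + (1/4)·log₂(1/4)]
  = 0.5000 + 0.5000 + 0.5000
  = 1.5000 bits
H(Y) = -[(1/4)·log₂(1/4) + (1/2)·log₂(1/2) + (1/4)·log₂(1/4)]
  = 0.5000 + 0.5000 + 0.5000
  = 1.5000 bits
H(X,Y) = -[(1/4)·log₂(1/4) + (1/4)·log₂(1/4) + (1/4)·log₂(1/4) + (1/4)·log₂(1/4)]
  = 0.5000 + 0.5000 + 0.5000 + 0.5000
  = 2.0000 bits
I(X;Y) = H(X) + H(Y) - H(X,Y) = 1.5000 + 1.5000 - 2.0000 = 1.0000 bits > 0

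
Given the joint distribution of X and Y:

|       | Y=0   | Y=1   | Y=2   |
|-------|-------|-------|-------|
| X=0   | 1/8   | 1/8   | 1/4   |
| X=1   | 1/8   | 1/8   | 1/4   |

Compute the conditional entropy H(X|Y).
Marginal P(Y) (column sums):
  P(Y=0) = 1/8 + 1/8 = 1/4
  P(Y=1) = 1/8 + 1/8 = 1/4
  P(Y=2) = 1/4 + 1/4 = 1/2

H(X|Y) = -Σ P(X,Y)·log₂ P(X|Y), where P(X|Y) = P(X,Y) / P(Y)
  (X=0,Y=0): P(X|Y) = (1/8)/(1/4) = 1/2;  -(1/8)·log₂(1/2) = 0.1250
  (X=0,Y=1): P(X|Y) = (1/8)/(1/4) = 1/2;  -(1/8)·log₂(1/2) = 0.1250
  (X=0,Y=2): P(X|Y) = (1/4)/(1/2) = 1/2;  -(1/4)·log₂(1/2) = 0.2500
  (X=1,Y=0): P(X|Y) = (1/8)/(1/4) = 1/2;  -(1/8)·log₂(1/2) = 0.1250
  (X=1,Y=1): P(X|Y) = (1/8)/(1/4) = 1/2;  -(1/8)·log₂(1/2) = 0.1250
  (X=1,Y=2): P(X|Y) = (1/4)/(1/2) = 1/2;  -(1/4)·log₂(1/2) = 0.2500
H(X|Y) = 0.1250 + 0.1250 + 0.2500 + 0.1250 + 0.1250 + 0.2500
  = 1.0000 bits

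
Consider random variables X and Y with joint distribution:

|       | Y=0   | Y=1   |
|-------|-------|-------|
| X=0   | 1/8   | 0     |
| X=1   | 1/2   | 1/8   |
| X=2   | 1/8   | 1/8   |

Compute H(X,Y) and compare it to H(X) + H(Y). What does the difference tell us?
Marginal P(X) (row sums):
  P(X=0) = 1/8 + 0 = 1/8
  P(X=1) = 1/2 + 1/8 = 5/8
  P(X=2) = 1/8 + 1/8 = 1/4
Marginal P(Y) (column sums):
  P(Y=0) = 1/8 + 1/2 + 1/8 = 3/4
  P(Y=1) = 0 + 1/8 + 1/8 = 1/4

H(X,Y) = -[(1/8)·log₂(1/8) + (1/2)·log₂(1/2) + (1/8)·log₂(1/8) + (1/8)·log₂(1/8) + (1/8)·log₂(1/8)]
  = 0.3750 + 0.5000 + 0.3750 + 0.3750 + 0.3750
  = 2.0000 bits
H(X) = -[(1/8)·log₂(1/8) + (5/8)·log₂(5/8) + (1/4)·log₂(1/4)]
  = 0.3750 + 0.4238 + 0.5000
  = 1.2988 bits
H(Y) = -[(3/4)·log₂(3/4) + (1/4)·log₂(1/4)]
  = 0.3113 + 0.5000
  = 0.8113 bits

H(X) + H(Y) = 1.2988 + 0.8113 = 2.1101 bits
Difference: H(X) + H(Y) - H(X,Y) = 2.1101 - 2.0000 = 0.1101 bits = I(X;Y)

The difference is the mutual information; it is positive here, so X and Y are dependent (knowing one reduces uncertainty about the other by 0.1101 bits).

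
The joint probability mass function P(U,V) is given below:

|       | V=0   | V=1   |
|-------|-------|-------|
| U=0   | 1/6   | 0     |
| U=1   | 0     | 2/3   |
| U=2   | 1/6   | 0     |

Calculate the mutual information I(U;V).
Marginal P(U) (row sums):
  P(U=0) = 1/6 + 0 = 1/6
  P(U=1) = 0 + 2/3 = 2/3
  P(U=2) = 1/6 + 0 = 1/6
Marginal P(V) (column sums):
  P(V=0) = 1/6 + 0 + 1/6 = 1/3
  P(V=1) = 0 + 2/3 + 0 = 2/3

H(U) = -[(1/6)·log₂(1/6) + (2/3)·log₂(2/3) + (1/6)·log₂(1/6)]
  = 0.4308 + 0.3900 + 0.4308
  = 1.2516 bits
H(V) = -[(1/3)·log₂(1/3) + (2/3)·log₂(2/3)]
  = 0.5283 + 0.3900
  = 0.9183 bits
H(U,V) = -[(1/6)·log₂(1/6) + (2/3)·log₂(2/3) + (1/6)·log₂(1/6)]
  = 0.4308 + 0.3900 + 0.4308
  = 1.2516 bits

I(U;V) = H(U) + H(V) - H(U,V)
  = 1.2516 + 0.9183 - 1.2516
  = 0.9183 bits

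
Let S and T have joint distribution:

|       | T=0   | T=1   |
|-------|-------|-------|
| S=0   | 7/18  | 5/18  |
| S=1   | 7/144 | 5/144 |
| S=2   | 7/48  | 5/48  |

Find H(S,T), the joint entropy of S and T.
H(S,T) = -Σ P(S,T) log₂ P(S,T), summed over the non-zero cells:
H(S,T) = -[(7/18)·log₂(7/18) + (5/18)·log₂(5/18) + (7/144)·log₂(7/144) + (5/144)·log₂(5/144) + (7/48)·log₂(7/48) + (5/48)·log₂(5/48)]
  = 0.5299 + 0.5133 + 0.2121 + 0.1683 + 0.4051 + 0.3399
  = 2.1686 bits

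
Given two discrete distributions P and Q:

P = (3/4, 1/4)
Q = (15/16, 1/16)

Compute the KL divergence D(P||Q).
D(P||Q) = Σ P(i) log₂(P(i)/Q(i))
  i=0: (3/4) × log₂((3/4)/(15/16)) = (3/4) × log₂(4/5) = -0.2414
  i=1: (1/4) × log₂((1/4)/(1/16)) = (1/4) × log₂(4) = 0.5000
D(P||Q) = -0.2414 + 0.5000
  = 0.2586 bits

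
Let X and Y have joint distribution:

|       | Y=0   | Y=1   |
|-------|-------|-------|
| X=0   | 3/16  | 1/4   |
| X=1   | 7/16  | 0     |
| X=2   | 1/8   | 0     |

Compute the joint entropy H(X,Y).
H(X,Y) = -Σ P(X,Y) log₂ P(X,Y), summed over the non-zero cells:
H(X,Y) = -[(3/16)·log₂(3/16) + (1/4)·log₂(1/4) + (7/16)·log₂(7/16) + (1/8)·log₂(1/8)]
  = 0.4528 + 0.5000 + 0.5218 + 0.3750
  = 1.8496 bits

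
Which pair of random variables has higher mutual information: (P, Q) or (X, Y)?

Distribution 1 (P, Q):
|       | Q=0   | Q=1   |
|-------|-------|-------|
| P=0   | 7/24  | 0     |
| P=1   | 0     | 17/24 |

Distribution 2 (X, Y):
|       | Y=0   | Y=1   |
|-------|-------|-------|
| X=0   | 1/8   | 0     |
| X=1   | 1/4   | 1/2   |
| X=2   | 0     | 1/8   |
Distribution 1 (P, Q):
Marginal P(P) (row sums):
  P(P=0) = 7/24 + 0 = 7/24
  P(P=1) = 0 + 17/24 = 17/24
Marginal P(Q) (column sums):
  P(Q=0) = 7/24 + 0 = 7/24
  P(Q=1) = 0 + 17/24 = 17/24

H(P) = -[(7/24)·log₂(7/24) + (17/24)·log₂(17/24)]
  = 0.5185 + 0.3524
  = 0.8709 bits
H(Q) = -[(7/24)·log₂(7/24) + (17/24)·log₂(17/24)]
  = 0.5185 + 0.3524
  = 0.8709 bits
H(P,Q) = -[(7/24)·log₂(7/24) + (17/24)·log₂(17/24)]
  = 0.5185 + 0.3524
  = 0.8709 bits

I(P;Q) = H(P) + H(Q) - H(P,Q)
  = 0.8709 + 0.8709 - 0.8709
  = 0.8709 bits

Distribution 2 (X, Y):
Marginal P(X) (row sums):
  P(X=0) = 1/8 + 0 = 1/8
  P(X=1) = 1/4 + 1/2 = 3/4
  P(X=2) = 0 + 1/8 = 1/8
Marginal P(Y) (column sums):
  P(Y=0) = 1/8 + 1/4 + 0 = 3/8
  P(Y=1) = 0 + 1/2 + 1/8 = 5/8

H(X) = -[(1/8)·log₂(1/8) + (3/4)·log₂(3/4) + (1/8)·log₂(1/8)]
  = 0.3750 + 0.3113 + 0.3750
  = 1.0613 bits
H(Y) = -[(3/8)·log₂(3/8) + (5/8)·log₂(5/8)]
  = 0.5306 + 0.4238
  = 0.9544 bits
H(X,Y) = -[(1/8)·log₂(1/8) + (1/4)·log₂(1/4) + (1/2)·log₂(1/2) + (1/8)·log₂(1/8)]
  = 0.3750 + 0.5000 + 0.5000 + 0.3750
  = 1.7500 bits

I(X;Y) = H(X) + H(Y) - H(X,Y)
  = 1.0613 + 0.9544 - 1.7500
  = 0.2657 bits

I(P;Q) = 0.8709 bits > I(X;Y) = 0.2657 bits, so (P, Q) has the higher mutual information (stronger dependence).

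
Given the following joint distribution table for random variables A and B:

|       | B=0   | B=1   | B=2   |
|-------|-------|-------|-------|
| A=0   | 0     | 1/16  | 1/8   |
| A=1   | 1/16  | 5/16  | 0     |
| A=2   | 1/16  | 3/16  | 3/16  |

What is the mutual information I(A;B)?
Marginal P(A) (row sums):
  P(A=0) = 0 + 1/16 + 1/8 = 3/16
  P(A=1) = 1/16 + 5/16 + 0 = 3/8
  P(A=2) = 1/16 + 3/16 + 3/16 = 7/16
Marginal P(B) (column sums):
  P(B=0) = 0 + 1/16 + 1/16 = 1/8
  P(B=1) = 1/16 + 5/16 + 3/16 = 9/16
  P(B=2) = 1/8 + 0 + 3/16 = 5/16

H(A) = -[(3/16)·log₂(3/16) + (3/8)·log₂(3/8) + (7/16)·log₂(7/16)]
  = 0.4528 + 0.5306 + 0.5218
  = 1.5052 bits
H(B) = -[(1/8)·log₂(1/8) + (9/16)·log₂(9/16) + (5/16)·log₂(5/16)]
  = 0.3750 + 0.4669 + 0.5244
  = 1.3663 bits
H(A,B) = -[(1/16)·log₂(1/16) + (1/8)·log₂(1/8) + (1/16)·log₂(1/16) + (5/16)·log₂(5/16) + (1/16)·log₂(1/16) + (3/16)·log₂(3/16) + (3/16)·log₂(3/16)]
  = 0.2500 + 0.3750 + 0.2500 + 0.5244 + 0.2500 + 0.4528 + 0.4528
  = 2.5550 bits

I(A;B) = H(A) + H(B) - H(A,B)
  = 1.5052 + 1.3663 - 2.5550
  = 0.3165 bits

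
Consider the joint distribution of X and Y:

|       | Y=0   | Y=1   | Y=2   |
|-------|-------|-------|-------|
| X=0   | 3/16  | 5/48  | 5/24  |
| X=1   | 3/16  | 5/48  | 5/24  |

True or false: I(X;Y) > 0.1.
Marginal P(X) (row sums):
  P(X=0) = 3/16 + 5/48 + 5/24 = 1/2
  P(X=1) = 3/16 + 5/48 + 5/24 = 1/2
Marginal P(Y) (column sums):
  P(Y=0) = 3/16 + 3/16 = 3/8
  P(Y=1) = 5/48 + 5/48 = 5/24
  P(Y=2) = 5/24 + 5/24 = 5/12

H(X) = -[(1/2)·log₂(1/2) + (1/2)·log₂(1/2)]
  = 0.5000 + 0.5000
  = 1.0000 bits
H(Y) = -[(3/8)·log₂(3/8) + (5/24)·log₂(5/24) + (5/12)·log₂(5/12)]
  = 0.5306 + 0.4715 + 0.5263
  = 1.5284 bits
H(X,Y) = -[(3/16)·log₂(3/16) + (5/48)·log₂(5/48) + (5/24)·log₂(5/24) + (3/16)·log₂(3/16) + (5/48)·log₂(5/48) + (5/24)·log₂(5/24)]
  = 0.4528 + 0.3399 + 0.4715 + 0.4528 + 0.3399 + 0.4715
  = 2.5284 bits

I(X;Y) = H(X) + H(Y) - H(X,Y)
  = 1.0000 + 1.5284 - 2.5284
  = 0.0000 bits

False. I(X;Y) = 0.0000 bits, which is ≤ 0.1 bits.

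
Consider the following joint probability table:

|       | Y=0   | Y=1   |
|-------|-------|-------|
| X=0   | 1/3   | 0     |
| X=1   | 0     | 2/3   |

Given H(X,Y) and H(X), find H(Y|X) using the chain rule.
From the chain rule: H(X,Y) = H(X) + H(Y|X)
Therefore: H(Y|X) = H(X,Y) - H(X)

H(X,Y) = -[(1/3)·log₂(1/3) + (2/3)·log₂(2/3)]
  = 0.5283 + 0.3900
  = 0.9183 bits
Marginal P(X) (row sums):
  P(X=0) = 1/3 + 0 = 1/3
  P(X=1) = 0 + 2/3 = 2/3
H(X) = -[(1/3)·log₂(1/3) + (2/3)·log₂(2/3)]
  = 0.5283 + 0.3900
  = 0.9183 bits

H(Y|X) = 0.9183 - 0.9183 = 0.0000 bits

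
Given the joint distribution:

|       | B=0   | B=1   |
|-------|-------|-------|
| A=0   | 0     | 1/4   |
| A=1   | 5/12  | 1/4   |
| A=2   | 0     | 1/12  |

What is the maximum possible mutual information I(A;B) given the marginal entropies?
The upper bound on mutual information is I(A;B) ≤ min(H(A), H(B)).

Marginal P(A) (row sums):
  P(A=0) = 0 + 1/4 = 1/4
  P(A=1) = 5/12 + 1/4 = 2/3
  P(A=2) = 0 + 1/12 = 1/12
Marginal P(B) (column sums):
  P(B=0) = 0 + 5/12 + 0 = 5/12
  P(B=1) = 1/4 + 1/4 + 1/12 = 7/12

H(A) = -[(1/4)·log₂(1/4) + (2/3)·log₂(2/3) + (1/12)·log₂(1/12)]
  = 0.5000 + 0.3900 + 0.2987
  = 1.1887 bits
H(B) = -[(5/12)·log₂(5/12) + (7/12)·log₂(7/12)]
  = 0.5263 + 0.4536
  = 0.9799 bits

Maximum possible I(A;B) = min(1.1887, 0.9799) = 0.9799 bits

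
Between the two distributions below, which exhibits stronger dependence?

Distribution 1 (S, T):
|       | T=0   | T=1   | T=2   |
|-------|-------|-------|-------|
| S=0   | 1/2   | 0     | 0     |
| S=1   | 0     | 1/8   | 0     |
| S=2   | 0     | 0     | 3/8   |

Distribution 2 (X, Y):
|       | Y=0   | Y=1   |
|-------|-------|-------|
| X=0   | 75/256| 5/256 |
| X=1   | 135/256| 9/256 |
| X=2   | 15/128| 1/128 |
Distribution 1 (S, T):
Marginal P(S) (row sums):
  P(S=0) = 1/2 + 0 + 0 = 1/2
  P(S=1) = 0 + 1/8 + 0 = 1/8
  P(S=2) = 0 + 0 + 3/8 = 3/8
Marginal P(T) (column sums):
  P(T=0) = 1/2 + 0 + 0 = 1/2
  P(T=1) = 0 + 1/8 + 0 = 1/8
  P(T=2) = 0 + 0 + 3/8 = 3/8

H(S) = -[(1/2)·log₂(1/2) + (1/8)·log₂(1/8) + (3/8)·log₂(3/8)]
  = 0.5000 + 0.3750 + 0.5306
  = 1.4056 bits
H(T) = -[(1/2)·log₂(1/2) + (1/8)·log₂(1/8) + (3/8)·log₂(3/8)]
  = 0.5000 + 0.3750 + 0.5306
  = 1.4056 bits
H(S,T) = -[(1/2)·log₂(1/2) + (1/8)·log₂(1/8) + (3/8)·log₂(3/8)]
  = 0.5000 + 0.3750 + 0.5306
  = 1.4056 bits

I(S;T) = H(S) + H(T) - H(S,T)
  = 1.4056 + 1.4056 - 1.4056
  = 1.4056 bits

Distribution 2 (X, Y):
Marginal P(X) (row sums):
  P(X=0) = 75/256 + 5/256 = 5/16
  P(X=1) = 135/256 + 9/256 = 9/16
  P(X=2) = 15/128 + 1/128 = 1/8
Marginal P(Y) (column sums):
  P(Y=0) = 75/256 + 135/256 + 15/128 = 15/16
  P(Y=1) = 5/256 + 9/256 + 1/128 = 1/16

H(X) = -[(5/16)·log₂(5/16) + (9/16)·log₂(9/16) + (1/8)·log₂(1/8)]
  = 0.5244 + 0.4669 + 0.3750
  = 1.3663 bits
H(Y) = -[(15/16)·log₂(15/16) + (1/16)·log₂(1/16)]
  = 0.0873 + 0.2500
  = 0.3373 bits
H(X,Y) = -[(75/256)·log₂(75/256) + (5/256)·log₂(5/256) + (135/256)·log₂(135/256) + (9/256)·log₂(9/256) + (15/128)·log₂(15/128) + (1/128)·log₂(1/128)]
  = 0.5189 + 0.1109 + 0.4868 + 0.1698 + 0.3625 + 0.0547
  = 1.7036 bits

I(X;Y) = H(X) + H(Y) - H(X,Y)
  = 1.3663 + 0.3373 - 1.7036
  = 0.0000 bits

I(S;T) = 1.4056 bits > I(X;Y) = 0.0000 bits, so (S, T) has the higher mutual information (stronger dependence).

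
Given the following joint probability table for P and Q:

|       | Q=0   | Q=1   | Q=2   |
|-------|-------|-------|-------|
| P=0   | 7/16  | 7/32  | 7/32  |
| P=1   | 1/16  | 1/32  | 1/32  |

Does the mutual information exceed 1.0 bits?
Marginal P(P) (row sums):
  P(P=0) = 7/16 + 7/32 + 7/32 = 7/8
  P(P=1) = 1/16 + 1/32 + 1/32 = 1/8
Marginal P(Q) (column sums):
  P(Q=0) = 7/16 + 1/16 = 1/2
  P(Q=1) = 7/32 + 1/32 = 1/4
  P(Q=2) = 7/32 + 1/32 = 1/4

H(P) = -[(7/8)·log₂(7/8) + (1/8)·log₂(1/8)]
  = 0.1686 + 0.3750
  = 0.5436 bits
H(Q) = -[(1/2)·log₂(1/2) + (1/4)·log₂(1/4) + (1/4)·log₂(1/4)]
  = 0.5000 + 0.5000 + 0.5000
  = 1.5000 bits
H(P,Q) = -[(7/16)·log₂(7/16) + (7/32)·log₂(7/32) + (7/32)·log₂(7/32) + (1/16)·log₂(1/16) + (1/32)·log₂(1/32) + (1/32)·log₂(1/32)]
  = 0.5218 + 0.4796 + 0.4796 + 0.2500 + 0.1563 + 0.1563
  = 2.0436 bits

I(P;Q) = H(P) + H(Q) - H(P,Q)
  = 0.5436 + 1.5000 - 2.0436
  = 0.0000 bits

No. I(P;Q) = 0.0000 bits, which is ≤ 1.0 bits.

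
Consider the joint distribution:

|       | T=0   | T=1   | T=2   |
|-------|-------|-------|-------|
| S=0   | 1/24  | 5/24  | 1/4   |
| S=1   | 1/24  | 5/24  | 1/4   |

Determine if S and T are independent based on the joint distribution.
Marginal P(S) (row sums):
  P(S=0) = 1/24 + 5/24 + 1/4 = 1/2
  P(S=1) = 1/24 + 5/24 + 1/4 = 1/2
Marginal P(T) (column sums):
  P(T=0) = 1/24 + 1/24 = 1/12
  P(T=1) = 5/24 + 5/24 = 5/12
  P(T=2) = 1/4 + 1/4 = 1/2

S and T are independent iff P(S=i,T=j) = P(S=i)·P(T=j) for every cell.
  P(S=0)·P(T=0) = 1/2 × 1/12 = 1/24 = P(S=0,T=0) ✓
  P(S=0)·P(T=1) = 1/2 × 5/12 = 5/24 = P(S=0,T=1) ✓
  P(S=0)·P(T=2) = 1/2 × 1/2 = 1/4 = P(S=0,T=2) ✓
  P(S=1)·P(T=0) = 1/2 × 1/12 = 1/24 = P(S=1,T=0) ✓
  P(S=1)·P(T=1) = 1/2 × 5/12 = 5/24 = P(S=1,T=1) ✓
  P(S=1)·P(T=2) = 1/2 × 1/2 = 1/4 = P(S=1,T=2) ✓

Yes, S and T are independent: every cell factors, so I(S;T) = 0 bits.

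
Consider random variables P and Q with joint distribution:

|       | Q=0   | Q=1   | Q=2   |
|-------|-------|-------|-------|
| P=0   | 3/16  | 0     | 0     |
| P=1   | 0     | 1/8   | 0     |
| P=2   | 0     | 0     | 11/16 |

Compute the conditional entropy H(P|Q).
Marginal P(Q) (column sums):
  P(Q=0) = 3/16 + 0 + 0 = 3/16
  P(Q=1) = 0 + 1/8 + 0 = 1/8
  P(Q=2) = 0 + 0 + 11/16 = 11/16

H(P|Q) = -Σ P(P,Q)·log₂ P(P|Q), where P(P|Q) = P(P,Q) / P(Q)
  (cells with P(P,Q) = 0 contribute 0)
  (P=0,Q=0): P(P|Q) = (3/16)/(3/16) = 1;  -(3/16)·log₂(1) = 0.0000
  (P=1,Q=1): P(P|Q) = (1/8)/(1/8) = 1;  -(1/8)·log₂(1) = 0.0000
  (P=2,Q=2): P(P|Q) = (11/16)/(11/16) = 1;  -(11/16)·log₂(1) = 0.0000
H(P|Q) = 0.0000 + 0.0000 + 0.0000
  = 0.0000 bits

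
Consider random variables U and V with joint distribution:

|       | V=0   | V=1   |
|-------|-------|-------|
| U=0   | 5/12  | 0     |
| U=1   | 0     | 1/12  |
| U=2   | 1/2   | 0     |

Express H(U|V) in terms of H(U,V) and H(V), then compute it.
H(U|V) = H(U,V) - H(V)

Marginal P(V) (column sums):
  P(V=0) = 5/12 + 0 + 1/2 = 11/12
  P(V=1) = 0 + 1/12 + 0 = 1/12

H(U,V) = -[(5/12)·log₂(5/12) + (1/12)·log₂(1/12) + (1/2)·log₂(1/2)]
  = 0.5263 + 0.2987 + 0.5000
  = 1.3250 bits
H(V) = -[(11/12)·log₂(11/12) + (1/12)·log₂(1/12)]
  = 0.1151 + 0.2987
  = 0.4138 bits

H(U|V) = 1.3250 - 0.4138 = 0.9112 bits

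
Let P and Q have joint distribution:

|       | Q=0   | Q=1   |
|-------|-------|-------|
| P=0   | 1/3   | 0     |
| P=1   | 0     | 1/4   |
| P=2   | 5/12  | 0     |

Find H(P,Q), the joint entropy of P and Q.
H(P,Q) = -Σ P(P,Q) log₂ P(P,Q), summed over the non-zero cells:
H(P,Q) = -[(1/3)·log₂(1/3) + (1/4)·log₂(1/4) + (5/12)·log₂(5/12)]
  = 0.5283 + 0.5000 + 0.5263
  = 1.5546 bits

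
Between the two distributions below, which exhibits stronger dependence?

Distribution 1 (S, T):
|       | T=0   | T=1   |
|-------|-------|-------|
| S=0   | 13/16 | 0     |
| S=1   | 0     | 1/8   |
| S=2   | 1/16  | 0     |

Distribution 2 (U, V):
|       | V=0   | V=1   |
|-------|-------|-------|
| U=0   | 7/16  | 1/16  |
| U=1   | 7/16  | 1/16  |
Distribution 1 (S, T):
Marginal P(S) (row sums):
  P(S=0) = 13/16 + 0 = 13/16
  P(S=1) = 0 + 1/8 = 1/8
  P(S=2) = 1/16 + 0 = 1/16
Marginal P(T) (column sums):
  P(T=0) = 13/16 + 0 + 1/16 = 7/8
  P(T=1) = 0 + 1/8 + 0 = 1/8

H(S) = -[(13/16)·log₂(13/16) + (1/8)·log₂(1/8) + (1/16)·log₂(1/16)]
  = 0.2434 + 0.3750 + 0.2500
  = 0.8684 bits
H(T) = -[(7/8)·log₂(7/8) + (1/8)·log₂(1/8)]
  = 0.1686 + 0.3750
  = 0.5436 bits
H(S,T) = -[(13/16)·log₂(13/16) + (1/8)·log₂(1/8) + (1/16)·log₂(1/16)]
  = 0.2434 + 0.3750 + 0.2500
  = 0.8684 bits

I(S;T) = H(S) + H(T) - H(S,T)
  = 0.8684 + 0.5436 - 0.8684
  = 0.5436 bits

Distribution 2 (U, V):
Marginal P(U) (row sums):
  P(U=0) = 7/16 + 1/16 = 1/2
  P(U=1) = 7/16 + 1/16 = 1/2
Marginal P(V) (column sums):
  P(V=0) = 7/16 + 7/16 = 7/8
  P(V=1) = 1/16 + 1/16 = 1/8

H(U) = -[(1/2)·log₂(1/2) + (1/2)·log₂(1/2)]
  = 0.5000 + 0.5000
  = 1.0000 bits
H(V) = -[(7/8)·log₂(7/8) + (1/8)·log₂(1/8)]
  = 0.1686 + 0.3750
  = 0.5436 bits
H(U,V) = -[(7/16)·log₂(7/16) + (1/16)·log₂(1/16) + (7/16)·log₂(7/16) + (1/16)·log₂(1/16)]
  = 0.5218 + 0.2500 + 0.5218 + 0.2500
  = 1.5436 bits

I(U;V) = H(U) + H(V) - H(U,V)
  = 1.0000 + 0.5436 - 1.5436
  = 0.0000 bits

I(S;T) = 0.5436 bits > I(U;V) = 0.0000 bits, so (S, T) has the higher mutual information (stronger dependence).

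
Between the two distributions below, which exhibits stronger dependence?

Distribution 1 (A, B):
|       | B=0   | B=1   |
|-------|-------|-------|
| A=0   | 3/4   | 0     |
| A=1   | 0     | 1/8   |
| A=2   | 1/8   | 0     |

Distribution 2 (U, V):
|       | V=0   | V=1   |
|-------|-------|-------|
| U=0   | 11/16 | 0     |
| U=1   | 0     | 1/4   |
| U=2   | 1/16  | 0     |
Distribution 1 (A, B):
Marginal P(A) (row sums):
  P(A=0) = 3/4 + 0 = 3/4
  P(A=1) = 0 + 1/8 = 1/8
  P(A=2) = 1/8 + 0 = 1/8
Marginal P(B) (column sums):
  P(B=0) = 3/4 + 0 + 1/8 = 7/8
  P(B=1) = 0 + 1/8 + 0 = 1/8

H(A) = -[(3/4)·log₂(3/4) + (1/8)·log₂(1/8) + (1/8)·log₂(1/8)]
  = 0.3113 + 0.3750 + 0.3750
  = 1.0613 bits
H(B) = -[(7/8)·log₂(7/8) + (1/8)·log₂(1/8)]
  = 0.1686 + 0.3750
  = 0.5436 bits
H(A,B) = -[(3/4)·log₂(3/4) + (1/8)·log₂(1/8) + (1/8)·log₂(1/8)]
  = 0.3113 + 0.3750 + 0.3750
  = 1.0613 bits

I(A;B) = H(A) + H(B) - H(A,B)
  = 1.0613 + 0.5436 - 1.0613
  = 0.5436 bits

Distribution 2 (U, V):
Marginal P(U) (row sums):
  P(U=0) = 11/16 + 0 = 11/16
  P(U=1) = 0 + 1/4 = 1/4
  P(U=2) = 1/16 + 0 = 1/16
Marginal P(V) (column sums):
  P(V=0) = 11/16 + 0 + 1/16 = 3/4
  P(V=1) = 0 + 1/4 + 0 = 1/4

H(U) = -[(11/16)·log₂(11/16) + (1/4)·log₂(1/4) + (1/16)·log₂(1/16)]
  = 0.3716 + 0.5000 + 0.2500
  = 1.1216 bits
H(V) = -[(3/4)·log₂(3/4) + (1/4)·log₂(1/4)]
  = 0.3113 + 0.5000
  = 0.8113 bits
H(U,V) = -[(11/16)·log₂(11/16) + (1/4)·log₂(1/4) + (1/16)·log₂(1/16)]
  = 0.3716 + 0.5000 + 0.2500
  = 1.1216 bits

I(U;V) = H(U) + H(V) - H(U,V)
  = 1.1216 + 0.8113 - 1.1216
  = 0.8113 bits

I(U;V) = 0.8113 bits > I(A;B) = 0.5436 bits, so (U, V) has the higher mutual information (stronger dependence).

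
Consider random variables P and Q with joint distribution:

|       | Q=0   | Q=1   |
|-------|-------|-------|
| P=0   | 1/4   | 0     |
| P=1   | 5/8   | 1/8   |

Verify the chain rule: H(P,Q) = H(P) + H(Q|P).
Left side:
H(P,Q) = -[(1/4)·log₂(1/4) + (5/8)·log₂(5/8) + (1/8)·log₂(1/8)]
  = 0.5000 + 0.4238 + 0.3750
  = 1.2988 bits

Right side:
Marginal P(P) (row sums):
  P(P=0) = 1/4 + 0 = 1/4
  P(P=1) = 5/8 + 1/8 = 3/4
H(P) = -[(1/4)·log₂(1/4) + (3/4)·log₂(3/4)]
  = 0.5000 + 0.3113
  = 0.8113 bits
H(Q|P) = -Σ P(P,Q)·log₂ P(Q|P), where P(Q|P) = P(P,Q) / P(P)
  (cells with P(P,Q) = 0 contribute 0)
  (P=0,Q=0): P(Q|P) = (1/4)/(1/4) = 1;  -(1/4)·log₂(1) = 0.0000
  (P=1,Q=0): P(Q|P) = (5/8)/(3/4) = 5/6;  -(5/8)·log₂(5/6) = 0.1644
  (P=1,Q=1): P(Q|P) = (1/8)/(3/4) = 1/6;  -(1/8)·log₂(1/6) = 0.3231
H(Q|P) = 0.0000 + 0.1644 + 0.3231
  = 0.4875 bits
H(P) + H(Q|P) = 0.8113 + 0.4875 = 1.2988 bits

Both sides equal 1.2988 bits, so the chain rule holds ✓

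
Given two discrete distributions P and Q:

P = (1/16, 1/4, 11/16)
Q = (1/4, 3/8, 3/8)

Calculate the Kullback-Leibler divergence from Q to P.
D(P||Q) = Σ P(i) log₂(P(i)/Q(i))
  i=0: (1/16) × log₂((1/16)/(1/4)) = (1/16) × log₂(1/4) = -0.1250
  i=1: (1/4) × log₂((1/4)/(3/8)) = (1/4) × log₂(2/3) = -0.1462
  i=2: (11/16) × log₂((11/16)/(3/8)) = (11/16) × log₂(11/6) = 0.6012
D(P||Q) = -0.1250 - 0.1462 + 0.6012
  = 0.3300 bits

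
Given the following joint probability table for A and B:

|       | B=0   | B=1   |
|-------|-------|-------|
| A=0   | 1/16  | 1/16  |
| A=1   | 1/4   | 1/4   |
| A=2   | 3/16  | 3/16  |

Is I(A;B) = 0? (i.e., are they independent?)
Marginal P(A) (row sums):
  P(A=0) = 1/16 + 1/16 = 1/8
  P(A=1) = 1/4 + 1/4 = 1/2
  P(A=2) = 3/16 + 3/16 = 3/8
Marginal P(B) (column sums):
  P(B=0) = 1/16 + 1/4 + 3/16 = 1/2
  P(B=1) = 1/16 + 1/4 + 3/16 = 1/2

A and B are independent iff P(A=i,B=j) = P(A=i)·P(B=j) for every cell.
  P(A=0)·P(B=0) = 1/8 × 1/2 = 1/16 = P(A=0,B=0) ✓
  P(A=0)·P(B=1) = 1/8 × 1/2 = 1/16 = P(A=0,B=1) ✓
  P(A=1)·P(B=0) = 1/2 × 1/2 = 1/4 = P(A=1,B=0) ✓
  P(A=1)·P(B=1) = 1/2 × 1/2 = 1/4 = P(A=1,B=1) ✓
  P(A=2)·P(B=0) = 3/8 × 1/2 = 3/16 = P(A=2,B=0) ✓
  P(A=2)·P(B=1) = 3/8 × 1/2 = 3/16 = P(A=2,B=1) ✓

Yes, A and B are independent: every cell factors, so I(A;B) = 0 bits.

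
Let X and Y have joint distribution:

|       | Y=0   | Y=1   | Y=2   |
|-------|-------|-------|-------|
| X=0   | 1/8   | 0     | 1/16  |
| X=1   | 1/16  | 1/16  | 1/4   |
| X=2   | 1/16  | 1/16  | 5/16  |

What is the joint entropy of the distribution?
H(X,Y) = -Σ P(X,Y) log₂ P(X,Y), summed over the non-zero cells:
H(X,Y) = -[(1/8)·log₂(1/8) + (1/16)·log₂(1/16) + (1/16)·log₂(1/16) + (1/16)·log₂(1/16) + (1/4)·log₂(1/4) + (1/16)·log₂(1/16) + (1/16)·log₂(1/16) + (5/16)·log₂(5/16)]
  = 0.3750 + 0.2500 + 0.2500 + 0.2500 + 0.5000 + 0.2500 + 0.2500 + 0.5244
  = 2.6494 bits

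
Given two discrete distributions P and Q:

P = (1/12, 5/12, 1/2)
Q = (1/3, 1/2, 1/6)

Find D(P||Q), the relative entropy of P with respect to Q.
D(P||Q) = Σ P(i) log₂(P(i)/Q(i))
  i=0: (1/12) × log₂((1/12)/(1/3)) = (1/12) × log₂(1/4) = -0.1667
  i=1: (5/12) × log₂((5/12)/(1/2)) = (5/12) × log₂(5/6) = -0.1096
  i=2: (1/2) × log₂((1/2)/(1/6)) = (1/2) × log₂(3) = 0.7925
D(P||Q) = -0.1667 - 0.1096 + 0.7925
  = 0.5162 bits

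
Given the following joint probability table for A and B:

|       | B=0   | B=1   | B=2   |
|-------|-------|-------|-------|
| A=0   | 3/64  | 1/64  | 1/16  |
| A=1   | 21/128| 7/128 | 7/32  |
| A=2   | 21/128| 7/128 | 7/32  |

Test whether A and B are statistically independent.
Marginal P(A) (row sums):
  P(A=0) = 3/64 + 1/64 + 1/16 = 1/8
  P(A=1) = 21/128 + 7/128 + 7/32 = 7/16
  P(A=2) = 21/128 + 7/128 + 7/32 = 7/16
Marginal P(B) (column sums):
  P(B=0) = 3/64 + 21/128 + 21/128 = 3/8
  P(B=1) = 1/64 + 7/128 + 7/128 = 1/8
  P(B=2) = 1/16 + 7/32 + 7/32 = 1/2

A and B are independent iff P(A=i,B=j) = P(A=i)·P(B=j) for every cell.
  P(A=0)·P(B=0) = 1/8 × 3/8 = 3/64 = P(A=0,B=0) ✓
  P(A=0)·P(B=1) = 1/8 × 1/8 = 1/64 = P(A=0,B=1) ✓
  P(A=0)·P(B=2) = 1/8 × 1/2 = 1/16 = P(A=0,B=2) ✓
  P(A=1)·P(B=0) = 7/16 × 3/8 = 21/128 = P(A=1,B=0) ✓
  P(A=1)·P(B=1) = 7/16 × 1/8 = 7/128 = P(A=1,B=1) ✓
  P(A=1)·P(B=2) = 7/16 × 1/2 = 7/32 = P(A=1,B=2) ✓
  P(A=2)·P(B=0) = 7/16 × 3/8 = 21/128 = P(A=2,B=0) ✓
  P(A=2)·P(B=1) = 7/16 × 1/8 = 7/128 = P(A=2,B=1) ✓
  P(A=2)·P(B=2) = 7/16 × 1/2 = 7/32 = P(A=2,B=2) ✓

Yes, A and B are independent: every cell factors, so I(A;B) = 0 bits.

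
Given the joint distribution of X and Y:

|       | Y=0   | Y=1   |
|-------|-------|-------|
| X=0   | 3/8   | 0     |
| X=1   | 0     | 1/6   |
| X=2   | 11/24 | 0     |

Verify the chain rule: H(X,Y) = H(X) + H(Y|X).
Left side:
H(X,Y) = -[(3/8)·log₂(3/8) + (1/6)·log₂(1/6) + (11/24)·log₂(11/24)]
  = 0.5306 + 0.4308 + 0.5159
  = 1.4773 bits

Right side:
Marginal P(X) (row sums):
  P(X=0) = 3/8 + 0 = 3/8
  P(X=1) = 0 + 1/6 = 1/6
  P(X=2) = 11/24 + 0 = 11/24
H(X) = -[(3/8)·log₂(3/8) + (1/6)·log₂(1/6) + (11/24)·log₂(11/24)]
  = 0.5306 + 0.4308 + 0.5159
  = 1.4773 bits
H(Y|X) = -Σ P(X,Y)·log₂ P(Y|X), where P(Y|X) = P(X,Y) / P(X)
  (cells with P(X,Y) = 0 contribute 0)
  (X=0,Y=0): P(Y|X) = (3/8)/(3/8) = 1;  -(3/8)·log₂(1) = 0.0000
  (X=1,Y=1): P(Y|X) = (1/6)/(1/6) = 1;  -(1/6)·log₂(1) = 0.0000
  (X=2,Y=0): P(Y|X) = (11/24)/(11/24) = 1;  -(11/24)·log₂(1) = 0.0000
H(Y|X) = 0.0000 + 0.0000 + 0.0000
  = 0.0000 bits
H(X) + H(Y|X) = 1.4773 + 0.0000 = 1.4773 bits

Both sides equal 1.4773 bits, so the chain rule holds ✓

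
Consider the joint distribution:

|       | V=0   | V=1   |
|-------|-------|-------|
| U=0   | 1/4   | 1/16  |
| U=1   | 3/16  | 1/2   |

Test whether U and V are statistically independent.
Marginal P(U) (row sums):
  P(U=0) = 1/4 + 1/16 = 5/16
  P(U=1) = 3/16 + 1/2 = 11/16
Marginal P(V) (column sums):
  P(V=0) = 1/4 + 3/16 = 7/16
  P(V=1) = 1/16 + 1/2 = 9/16

U and V are independent iff P(U=i,V=j) = P(U=i)·P(V=j) for every cell.
  P(U=0)·P(V=0) = 5/16 × 7/16 = 35/256, but P(U=0,V=0) = 1/4 ✗

No, U and V are not independent. Quantitatively, I(U;V) > 0:

H(U) = -[(5/16)·log₂(5/16) + (11/16)·log₂(11/16)]
  = 0.5244 + 0.3716
  = 0.8960 bits
H(V) = -[(7/16)·log₂(7/16) + (9/16)·log₂(9/16)]
  = 0.5218 + 0.4669
  = 0.9887 bits
H(U,V) = -[(1/4)·log₂(1/4) + (1/16)·log₂(1/16) + (3/16)·log₂(3/16) + (1/2)·log₂(1/2)]
  = 0.5000 + 0.2500 + 0.4528 + 0.5000
  = 1.7028 bits
I(U;V) = H(U) + H(V) - H(U,V) = 0.8960 + 0.9887 - 1.7028 = 0.1819 bits > 0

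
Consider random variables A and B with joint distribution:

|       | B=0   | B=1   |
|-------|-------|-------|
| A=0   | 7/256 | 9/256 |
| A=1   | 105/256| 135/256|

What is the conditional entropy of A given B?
Marginal P(B) (column sums):
  P(B=0) = 7/256 + 105/256 = 7/16
  P(B=1) = 9/256 + 135/256 = 9/16

H(A|B) = -Σ P(A,B)·log₂ P(A|B), where P(A|B) = P(A,B) / P(B)
  (A=0,B=0): P(A|B) = (7/256)/(7/16) = 1/16;  -(7/256)·log₂(1/16) = 0.1094
  (A=0,B=1): P(A|B) = (9/256)/(9/16) = 1/16;  -(9/256)·log₂(1/16) = 0.1406
  (A=1,B=0): P(A|B) = (105/256)/(7/16) = 15/16;  -(105/256)·log₂(15/16) = 0.0382
  (A=1,B=1): P(A|B) = (135/256)/(9/16) = 15/16;  -(135/256)·log₂(15/16) = 0.0491
H(A|B) = 0.1094 + 0.1406 + 0.0382 + 0.0491
  = 0.3373 bits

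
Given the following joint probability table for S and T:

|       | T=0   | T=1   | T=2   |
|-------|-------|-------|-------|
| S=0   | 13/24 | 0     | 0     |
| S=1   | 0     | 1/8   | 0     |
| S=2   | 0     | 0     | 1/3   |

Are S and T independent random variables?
Marginal P(S) (row sums):
  P(S=0) = 13/24 + 0 + 0 = 13/24
  P(S=1) = 0 + 1/8 + 0 = 1/8
  P(S=2) = 0 + 0 + 1/3 = 1/3
Marginal P(T) (column sums):
  P(T=0) = 13/24 + 0 + 0 = 13/24
  P(T=1) = 0 + 1/8 + 0 = 1/8
  P(T=2) = 0 + 0 + 1/3 = 1/3

S and T are independent iff P(S=i,T=j) = P(S=i)·P(T=j) for every cell.
  P(S=0)·P(T=0) = 13/24 × 13/24 = 169/576, but P(S=0,T=0) = 13/24 ✗

No, S and T are not independent. Quantitatively, I(S;T) > 0:

H(S) = -[(13/24)·log₂(13/24) + (1/8)·log₂(1/8) + (1/3)·log₂(1/3)]
  = 0.4791 + 0.3750 + 0.5283
  = 1.3824 bits
H(T) = -[(13/24)·log₂(13/24) + (1/8)·log₂(1/8) + (1/3)·log₂(1/3)]
  = 0.4791 + 0.3750 + 0.5283
  = 1.3824 bits
H(S,T) = -[(13/24)·log₂(13/24) + (1/8)·log₂(1/8) + (1/3)·log₂(1/3)]
  = 0.4791 + 0.3750 + 0.5283
  = 1.3824 bits
I(S;T) = H(S) + H(T) - H(S,T) = 1.3824 + 1.3824 - 1.3824 = 1.3824 bits > 0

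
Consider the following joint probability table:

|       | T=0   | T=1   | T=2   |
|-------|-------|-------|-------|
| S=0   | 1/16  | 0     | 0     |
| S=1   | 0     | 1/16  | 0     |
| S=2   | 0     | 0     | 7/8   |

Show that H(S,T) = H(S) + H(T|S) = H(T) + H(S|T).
Marginal P(S) (row sums):
  P(S=0) = 1/16 + 0 + 0 = 1/16
  P(S=1) = 0 + 1/16 + 0 = 1/16
  P(S=2) = 0 + 0 + 7/8 = 7/8
Marginal P(T) (column sums):
  P(T=0) = 1/16 + 0 + 0 = 1/16
  P(T=1) = 0 + 1/16 + 0 = 1/16
  P(T=2) = 0 + 0 + 7/8 = 7/8

Decomposition 1: H(S) + H(T|S)
H(S) = -[(1/16)·log₂(1/16) + (1/16)·log₂(1/16) + (7/8)·log₂(7/8)]
  = 0.2500 + 0.2500 + 0.1686
  = 0.6686 bits
H(T|S) = -Σ P(S,T)·log₂ P(T|S), where P(T|S) = P(S,T) / P(S)
  (cells with P(S,T) = 0 contribute 0)
  (S=0,T=0): P(T|S) = (1/16)/(1/16) = 1;  -(1/16)·log₂(1) = 0.0000
  (S=1,T=1): P(T|S) = (1/16)/(1/16) = 1;  -(1/16)·log₂(1) = 0.0000
  (S=2,T=2): P(T|S) = (7/8)/(7/8) = 1;  -(7/8)·log₂(1) = 0.0000
H(T|S) = 0.0000 + 0.0000 + 0.0000
  = 0.0000 bits
H(S) + H(T|S) = 0.6686 + 0.0000 = 0.6686 bits

Decomposition 2: H(T) + H(S|T)
H(T) = -[(1/16)·log₂(1/16) + (1/16)·log₂(1/16) + (7/8)·log₂(7/8)]
  = 0.2500 + 0.2500 + 0.1686
  = 0.6686 bits
H(S|T) = -Σ P(S,T)·log₂ P(S|T), where P(S|T) = P(S,T) / P(T)
  (cells with P(S,T) = 0 contribute 0)
  (S=0,T=0): P(S|T) = (1/16)/(1/16) = 1;  -(1/16)·log₂(1) = 0.0000
  (S=1,T=1): P(S|T) = (1/16)/(1/16) = 1;  -(1/16)·log₂(1) = 0.0000
  (S=2,T=2): P(S|T) = (7/8)/(7/8) = 1;  -(7/8)·log₂(1) = 0.0000
H(S|T) = 0.0000 + 0.0000 + 0.0000
  = 0.0000 bits
H(T) + H(S|T) = 0.6686 + 0.0000 = 0.6686 bits

Direct computation of the joint entropy:
H(S,T) = -[(1/16)·log₂(1/16) + (1/16)·log₂(1/16) + (7/8)·log₂(7/8)]
  = 0.2500 + 0.2500 + 0.1686
  = 0.6686 bits

All three agree: H(S,T) = 0.6686 bits ✓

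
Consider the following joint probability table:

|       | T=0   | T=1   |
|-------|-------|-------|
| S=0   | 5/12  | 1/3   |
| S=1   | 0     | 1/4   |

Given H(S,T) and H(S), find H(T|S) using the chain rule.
From the chain rule: H(S,T) = H(S) + H(T|S)
Therefore: H(T|S) = H(S,T) - H(S)

H(S,T) = -[(5/12)·log₂(5/12) + (1/3)·log₂(1/3) + (1/4)·log₂(1/4)]
  = 0.5263 + 0.5283 + 0.5000
  = 1.5546 bits
Marginal P(S) (row sums):
  P(S=0) = 5/12 + 1/3 = 3/4
  P(S=1) = 0 + 1/4 = 1/4
H(S) = -[(3/4)·log₂(3/4) + (1/4)·log₂(1/4)]
  = 0.3113 + 0.5000
  = 0.8113 bits

H(T|S) = 1.5546 - 0.8113 = 0.7433 bits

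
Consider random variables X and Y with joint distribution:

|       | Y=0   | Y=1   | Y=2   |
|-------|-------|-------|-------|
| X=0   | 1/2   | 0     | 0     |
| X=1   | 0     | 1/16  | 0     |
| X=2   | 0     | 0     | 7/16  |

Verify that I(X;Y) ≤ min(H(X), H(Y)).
Marginal P(X) (row sums):
  P(X=0) = 1/2 + 0 + 0 = 1/2
  P(X=1) = 0 + 1/16 + 0 = 1/16
  P(X=2) = 0 + 0 + 7/16 = 7/16
Marginal P(Y) (column sums):
  P(Y=0) = 1/2 + 0 + 0 = 1/2
  P(Y=1) = 0 + 1/16 + 0 = 1/16
  P(Y=2) = 0 + 0 + 7/16 = 7/16

H(X) = -[(1/2)·log₂(1/2) + (1/16)·log₂(1/16) + (7/16)·log₂(7/16)]
  = 0.5000 + 0.2500 + 0.5218
  = 1.2718 bits
H(Y) = -[(1/2)·log₂(1/2) + (1/16)·log₂(1/16) + (7/16)·log₂(7/16)]
  = 0.5000 + 0.2500 + 0.5218
  = 1.2718 bits
H(X,Y) = -[(1/2)·log₂(1/2) + (1/16)·log₂(1/16) + (7/16)·log₂(7/16)]
  = 0.5000 + 0.2500 + 0.5218
  = 1.2718 bits

I(X;Y) = H(X) + H(Y) - H(X,Y)
  = 1.2718 + 1.2718 - 1.2718
  = 1.2718 bits

min(H(X), H(Y)) = min(1.2718, 1.2718) = 1.2718 bits
Since 1.2718 ≤ 1.2718, the bound is satisfied ✓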